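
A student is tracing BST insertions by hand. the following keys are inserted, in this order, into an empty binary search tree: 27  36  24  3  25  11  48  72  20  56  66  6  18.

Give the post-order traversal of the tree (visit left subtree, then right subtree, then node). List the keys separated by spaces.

6 18 20 11 3 25 24 66 56 72 48 36 27

Resulting structure (node: left, right):
  27: L=24, R=36
  36: L=–, R=48
  24: L=3, R=25
  3: L=–, R=11
  25: L=–, R=–
  11: L=6, R=20
  48: L=–, R=72
  72: L=56, R=–
  20: L=18, R=–
  56: L=–, R=66
  66: L=–, R=–
  6: L=–, R=–
  18: L=–, R=–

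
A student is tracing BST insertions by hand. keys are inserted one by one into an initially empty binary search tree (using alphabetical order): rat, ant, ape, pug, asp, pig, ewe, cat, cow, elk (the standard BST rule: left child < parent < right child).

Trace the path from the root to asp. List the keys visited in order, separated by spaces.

rat: root
ant: left child of rat (depth 1)
ape: right child of ant (depth 2)
pug: right child of ape (depth 3)
asp: left child of pug (depth 4)
pig: right child of asp (depth 5)
ewe: left child of pig (depth 6)
cat: left child of ewe (depth 7)
cow: right child of cat (depth 8)
elk: right child of cow (depth 9)

rat ant ape pug asp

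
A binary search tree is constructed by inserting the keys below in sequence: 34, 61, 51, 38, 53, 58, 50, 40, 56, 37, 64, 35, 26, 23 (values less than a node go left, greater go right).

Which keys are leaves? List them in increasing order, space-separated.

23 35 40 56 64

34: root
61: right child of 34 (depth 1)
51: left child of 61 (depth 2)
38: left child of 51 (depth 3)
53: right child of 51 (depth 3)
58: right child of 53 (depth 4)
50: right child of 38 (depth 4)
40: left child of 50 (depth 5)
56: left child of 58 (depth 5)
37: left child of 38 (depth 4)
64: right child of 61 (depth 2)
35: left child of 37 (depth 5)
26: left child of 34 (depth 1)
23: left child of 26 (depth 2)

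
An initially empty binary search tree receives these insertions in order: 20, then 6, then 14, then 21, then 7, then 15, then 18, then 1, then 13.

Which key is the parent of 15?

20: root
6: left child of 20 (depth 1)
14: right child of 6 (depth 2)
21: right child of 20 (depth 1)
7: left child of 14 (depth 3)
15: right child of 14 (depth 3)
18: right child of 15 (depth 4)
1: left child of 6 (depth 2)
13: right child of 7 (depth 4)

14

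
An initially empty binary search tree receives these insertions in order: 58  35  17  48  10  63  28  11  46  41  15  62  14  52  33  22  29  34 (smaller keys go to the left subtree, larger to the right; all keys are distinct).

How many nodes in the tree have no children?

7

Insert 58: tree is empty, so 58 becomes the root.
Insert 35: 35 < 58 → go left. Place as left child of 58.
Insert 17: 17 < 58 → go left; 17 < 35 → go left. Place as left child of 35.
Insert 48: 48 < 58 → go left; 48 > 35 → go right. Place as right child of 35.
Insert 10: 10 < 58 → go left; 10 < 35 → go left; 10 < 17 → go left. Place as left child of 17.
Insert 63: 63 > 58 → go right. Place as right child of 58.
Insert 28: 28 < 58 → go left; 28 < 35 → go left; 28 > 17 → go right. Place as right child of 17.
Insert 11: 11 < 58 → go left; 11 < 35 → go left; 11 < 17 → go left; 11 > 10 → go right. Place as right child of 10.
Insert 46: 46 < 58 → go left; 46 > 35 → go right; 46 < 48 → go left. Place as left child of 48.
Insert 41: 41 < 58 → go left; 41 > 35 → go right; 41 < 48 → go left; 41 < 46 → go left. Place as left child of 46.
Insert 15: 15 < 58 → go left; 15 < 35 → go left; 15 < 17 → go left; 15 > 10 → go right; 15 > 11 → go right. Place as right child of 11.
Insert 62: 62 > 58 → go right; 62 < 63 → go left. Place as left child of 63.
Insert 14: 14 < 58 → go left; 14 < 35 → go left; 14 < 17 → go left; 14 > 10 → go right; 14 > 11 → go right; 14 < 15 → go left. Place as left child of 15.
Insert 52: 52 < 58 → go left; 52 > 35 → go right; 52 > 48 → go right. Place as right child of 48.
Insert 33: 33 < 58 → go left; 33 < 35 → go left; 33 > 17 → go right; 33 > 28 → go right. Place as right child of 28.
Insert 22: 22 < 58 → go left; 22 < 35 → go left; 22 > 17 → go right; 22 < 28 → go left. Place as left child of 28.
Insert 29: 29 < 58 → go left; 29 < 35 → go left; 29 > 17 → go right; 29 > 28 → go right; 29 < 33 → go left. Place as left child of 33.
Insert 34: 34 < 58 → go left; 34 < 35 → go left; 34 > 17 → go right; 34 > 28 → go right; 34 > 33 → go right. Place as right child of 33.

Leaves: 14, 22, 29, 34, 41, 52, 62 — 7 in total.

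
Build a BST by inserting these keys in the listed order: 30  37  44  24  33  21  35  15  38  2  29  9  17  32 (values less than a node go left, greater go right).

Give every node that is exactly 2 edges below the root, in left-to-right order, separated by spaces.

21 29 33 44

30: root
37: right child of 30 (depth 1)
44: right child of 37 (depth 2)
24: left child of 30 (depth 1)
33: left child of 37 (depth 2)
21: left child of 24 (depth 2)
35: right child of 33 (depth 3)
15: left child of 21 (depth 3)
38: left child of 44 (depth 3)
2: left child of 15 (depth 4)
29: right child of 24 (depth 2)
9: right child of 2 (depth 5)
17: right child of 15 (depth 4)
32: left child of 33 (depth 3)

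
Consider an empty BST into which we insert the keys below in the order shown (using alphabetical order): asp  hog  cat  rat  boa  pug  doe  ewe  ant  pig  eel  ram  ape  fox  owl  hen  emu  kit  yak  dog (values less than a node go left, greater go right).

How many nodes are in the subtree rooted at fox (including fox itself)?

Insert asp: tree is empty, so asp becomes the root.
Insert hog: hog > asp → go right. Place as right child of asp.
Insert cat: cat > asp → go right; cat < hog → go left. Place as left child of hog.
Insert rat: rat > asp → go right; rat > hog → go right. Place as right child of hog.
Insert boa: boa > asp → go right; boa < hog → go left; boa < cat → go left. Place as left child of cat.
Insert pug: pug > asp → go right; pug > hog → go right; pug < rat → go left. Place as left child of rat.
Insert doe: doe > asp → go right; doe < hog → go left; doe > cat → go right. Place as right child of cat.
Insert ewe: ewe > asp → go right; ewe < hog → go left; ewe > cat → go right; ewe > doe → go right. Place as right child of doe.
Insert ant: ant < asp → go left. Place as left child of asp.
Insert pig: pig > asp → go right; pig > hog → go right; pig < rat → go left; pig < pug → go left. Place as left child of pug.
Insert eel: eel > asp → go right; eel < hog → go left; eel > cat → go right; eel > doe → go right; eel < ewe → go left. Place as left child of ewe.
Insert ram: ram > asp → go right; ram > hog → go right; ram < rat → go left; ram > pug → go right. Place as right child of pug.
Insert ape: ape < asp → go left; ape > ant → go right. Place as right child of ant.
Insert fox: fox > asp → go right; fox < hog → go left; fox > cat → go right; fox > doe → go right; fox > ewe → go right. Place as right child of ewe.
Insert owl: owl > asp → go right; owl > hog → go right; owl < rat → go left; owl < pug → go left; owl < pig → go left. Place as left child of pig.
Insert hen: hen > asp → go right; hen < hog → go left; hen > cat → go right; hen > doe → go right; hen > ewe → go right; hen > fox → go right. Place as right child of fox.
Insert emu: emu > asp → go right; emu < hog → go left; emu > cat → go right; emu > doe → go right; emu < ewe → go left; emu > eel → go right. Place as right child of eel.
Insert kit: kit > asp → go right; kit > hog → go right; kit < rat → go left; kit < pug → go left; kit < pig → go left; kit < owl → go left. Place as left child of owl.
Insert yak: yak > asp → go right; yak > hog → go right; yak > rat → go right. Place as right child of rat.
Insert dog: dog > asp → go right; dog < hog → go left; dog > cat → go right; dog > doe → go right; dog < ewe → go left; dog < eel → go left. Place as left child of eel.

Subtree rooted at fox contains: fox, hen — 2 nodes.

2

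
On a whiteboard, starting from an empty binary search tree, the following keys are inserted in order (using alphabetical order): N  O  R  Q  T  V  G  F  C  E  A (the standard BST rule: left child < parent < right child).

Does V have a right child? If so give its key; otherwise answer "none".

Insert N: tree is empty, so N becomes the root.
Insert O: O > N → go right. Place as right child of N.
Insert R: R > N → go right; R > O → go right. Place as right child of O.
Insert Q: Q > N → go right; Q > O → go right; Q < R → go left. Place as left child of R.
Insert T: T > N → go right; T > O → go right; T > R → go right. Place as right child of R.
Insert V: V > N → go right; V > O → go right; V > R → go right; V > T → go right. Place as right child of T.
Insert G: G < N → go left. Place as left child of N.
Insert F: F < N → go left; F < G → go left. Place as left child of G.
Insert C: C < N → go left; C < G → go left; C < F → go left. Place as left child of F.
Insert E: E < N → go left; E < G → go left; E < F → go left; E > C → go right. Place as right child of C.
Insert A: A < N → go left; A < G → go left; A < F → go left; A < C → go left. Place as left child of C.

none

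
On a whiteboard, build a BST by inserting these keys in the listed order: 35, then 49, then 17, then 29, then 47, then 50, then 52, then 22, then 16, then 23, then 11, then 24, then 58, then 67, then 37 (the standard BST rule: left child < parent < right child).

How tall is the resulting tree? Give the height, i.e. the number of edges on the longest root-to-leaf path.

5

35: root
49: right child of 35 (depth 1)
17: left child of 35 (depth 1)
29: right child of 17 (depth 2)
47: left child of 49 (depth 2)
50: right child of 49 (depth 2)
52: right child of 50 (depth 3)
22: left child of 29 (depth 3)
16: left child of 17 (depth 2)
23: right child of 22 (depth 4)
11: left child of 16 (depth 3)
24: right child of 23 (depth 5)
58: right child of 52 (depth 4)
67: right child of 58 (depth 5)
37: left child of 47 (depth 3)

The deepest node is 24 at depth 5.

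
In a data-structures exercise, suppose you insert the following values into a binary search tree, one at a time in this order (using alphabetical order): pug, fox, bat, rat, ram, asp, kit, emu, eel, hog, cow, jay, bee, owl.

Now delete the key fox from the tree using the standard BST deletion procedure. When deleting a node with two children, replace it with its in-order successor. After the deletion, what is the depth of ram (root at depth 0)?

pug: root
fox: left child of pug (depth 1)
bat: left child of fox (depth 2)
rat: right child of pug (depth 1)
ram: left child of rat (depth 2)
asp: left child of bat (depth 3)
kit: right child of fox (depth 2)
emu: right child of bat (depth 3)
eel: left child of emu (depth 4)
hog: left child of kit (depth 3)
cow: left child of eel (depth 5)
jay: right child of hog (depth 4)
bee: left child of cow (depth 6)
owl: right child of kit (depth 3)

Delete fox (two children — replace with in-order successor).
After deletion, path to ram: pug → rat → ram.

2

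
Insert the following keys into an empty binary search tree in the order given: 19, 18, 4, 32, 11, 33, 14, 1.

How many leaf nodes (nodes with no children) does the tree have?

3

19: root
18: left child of 19 (depth 1)
4: left child of 18 (depth 2)
32: right child of 19 (depth 1)
11: right child of 4 (depth 3)
33: right child of 32 (depth 2)
14: right child of 11 (depth 4)
1: left child of 4 (depth 3)

Leaves: 1, 14, 33 — 3 in total.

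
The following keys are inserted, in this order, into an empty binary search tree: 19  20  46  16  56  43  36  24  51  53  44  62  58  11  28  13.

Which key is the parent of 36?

43

19: root
20: right child of 19 (depth 1)
46: right child of 20 (depth 2)
16: left child of 19 (depth 1)
56: right child of 46 (depth 3)
43: left child of 46 (depth 3)
36: left child of 43 (depth 4)
24: left child of 36 (depth 5)
51: left child of 56 (depth 4)
53: right child of 51 (depth 5)
44: right child of 43 (depth 4)
62: right child of 56 (depth 4)
58: left child of 62 (depth 5)
11: left child of 16 (depth 2)
28: right child of 24 (depth 6)
13: right child of 11 (depth 3)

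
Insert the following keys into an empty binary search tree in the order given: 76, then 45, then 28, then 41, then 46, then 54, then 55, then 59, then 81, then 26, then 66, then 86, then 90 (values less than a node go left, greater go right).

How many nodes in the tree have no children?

4

76: root
45: left child of 76 (depth 1)
28: left child of 45 (depth 2)
41: right child of 28 (depth 3)
46: right child of 45 (depth 2)
54: right child of 46 (depth 3)
55: right child of 54 (depth 4)
59: right child of 55 (depth 5)
81: right child of 76 (depth 1)
26: left child of 28 (depth 3)
66: right child of 59 (depth 6)
86: right child of 81 (depth 2)
90: right child of 86 (depth 3)

Leaves: 26, 41, 66, 90 — 4 in total.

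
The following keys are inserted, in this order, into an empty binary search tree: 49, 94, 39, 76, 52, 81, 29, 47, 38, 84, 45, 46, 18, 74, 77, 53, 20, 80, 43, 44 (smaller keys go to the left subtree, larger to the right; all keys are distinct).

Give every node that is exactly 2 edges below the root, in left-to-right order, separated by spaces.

49: root
94: right child of 49 (depth 1)
39: left child of 49 (depth 1)
76: left child of 94 (depth 2)
52: left child of 76 (depth 3)
81: right child of 76 (depth 3)
29: left child of 39 (depth 2)
47: right child of 39 (depth 2)
38: right child of 29 (depth 3)
84: right child of 81 (depth 4)
45: left child of 47 (depth 3)
46: right child of 45 (depth 4)
18: left child of 29 (depth 3)
74: right child of 52 (depth 4)
77: left child of 81 (depth 4)
53: left child of 74 (depth 5)
20: right child of 18 (depth 4)
80: right child of 77 (depth 5)
43: left child of 45 (depth 4)
44: right child of 43 (depth 5)

29 47 76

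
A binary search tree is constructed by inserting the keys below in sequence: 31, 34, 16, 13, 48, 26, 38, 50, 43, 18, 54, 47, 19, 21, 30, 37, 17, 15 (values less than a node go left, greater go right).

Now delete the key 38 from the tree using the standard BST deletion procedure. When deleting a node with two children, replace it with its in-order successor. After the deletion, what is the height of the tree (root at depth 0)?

Insert 31: tree is empty, so 31 becomes the root.
Insert 34: 34 > 31 → go right. Place as right child of 31.
Insert 16: 16 < 31 → go left. Place as left child of 31.
Insert 13: 13 < 31 → go left; 13 < 16 → go left. Place as left child of 16.
Insert 48: 48 > 31 → go right; 48 > 34 → go right. Place as right child of 34.
Insert 26: 26 < 31 → go left; 26 > 16 → go right. Place as right child of 16.
Insert 38: 38 > 31 → go right; 38 > 34 → go right; 38 < 48 → go left. Place as left child of 48.
Insert 50: 50 > 31 → go right; 50 > 34 → go right; 50 > 48 → go right. Place as right child of 48.
Insert 43: 43 > 31 → go right; 43 > 34 → go right; 43 < 48 → go left; 43 > 38 → go right. Place as right child of 38.
Insert 18: 18 < 31 → go left; 18 > 16 → go right; 18 < 26 → go left. Place as left child of 26.
Insert 54: 54 > 31 → go right; 54 > 34 → go right; 54 > 48 → go right; 54 > 50 → go right. Place as right child of 50.
Insert 47: 47 > 31 → go right; 47 > 34 → go right; 47 < 48 → go left; 47 > 38 → go right; 47 > 43 → go right. Place as right child of 43.
Insert 19: 19 < 31 → go left; 19 > 16 → go right; 19 < 26 → go left; 19 > 18 → go right. Place as right child of 18.
Insert 21: 21 < 31 → go left; 21 > 16 → go right; 21 < 26 → go left; 21 > 18 → go right; 21 > 19 → go right. Place as right child of 19.
Insert 30: 30 < 31 → go left; 30 > 16 → go right; 30 > 26 → go right. Place as right child of 26.
Insert 37: 37 > 31 → go right; 37 > 34 → go right; 37 < 48 → go left; 37 < 38 → go left. Place as left child of 38.
Insert 17: 17 < 31 → go left; 17 > 16 → go right; 17 < 26 → go left; 17 < 18 → go left. Place as left child of 18.
Insert 15: 15 < 31 → go left; 15 < 16 → go left; 15 > 13 → go right. Place as right child of 13.

Delete 38 (two children — replace with in-order successor).
After deletion, deepest node is 21 at depth 5.

5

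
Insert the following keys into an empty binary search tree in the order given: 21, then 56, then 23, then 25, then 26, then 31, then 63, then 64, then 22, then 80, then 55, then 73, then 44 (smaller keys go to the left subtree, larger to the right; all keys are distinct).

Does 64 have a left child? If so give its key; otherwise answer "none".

21: root
56: right child of 21 (depth 1)
23: left child of 56 (depth 2)
25: right child of 23 (depth 3)
26: right child of 25 (depth 4)
31: right child of 26 (depth 5)
63: right child of 56 (depth 2)
64: right child of 63 (depth 3)
22: left child of 23 (depth 3)
80: right child of 64 (depth 4)
55: right child of 31 (depth 6)
73: left child of 80 (depth 5)
44: left child of 55 (depth 7)

none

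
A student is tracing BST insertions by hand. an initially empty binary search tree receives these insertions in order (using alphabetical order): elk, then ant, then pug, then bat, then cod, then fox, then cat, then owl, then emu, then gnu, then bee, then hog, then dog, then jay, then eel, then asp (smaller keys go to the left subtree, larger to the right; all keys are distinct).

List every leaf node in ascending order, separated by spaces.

asp bee eel emu jay

Insert elk: tree is empty, so elk becomes the root.
Insert ant: ant < elk → go left. Place as left child of elk.
Insert pug: pug > elk → go right. Place as right child of elk.
Insert bat: bat < elk → go left; bat > ant → go right. Place as right child of ant.
Insert cod: cod < elk → go left; cod > ant → go right; cod > bat → go right. Place as right child of bat.
Insert fox: fox > elk → go right; fox < pug → go left. Place as left child of pug.
Insert cat: cat < elk → go left; cat > ant → go right; cat > bat → go right; cat < cod → go left. Place as left child of cod.
Insert owl: owl > elk → go right; owl < pug → go left; owl > fox → go right. Place as right child of fox.
Insert emu: emu > elk → go right; emu < pug → go left; emu < fox → go left. Place as left child of fox.
Insert gnu: gnu > elk → go right; gnu < pug → go left; gnu > fox → go right; gnu < owl → go left. Place as left child of owl.
Insert bee: bee < elk → go left; bee > ant → go right; bee > bat → go right; bee < cod → go left; bee < cat → go left. Place as left child of cat.
Insert hog: hog > elk → go right; hog < pug → go left; hog > fox → go right; hog < owl → go left; hog > gnu → go right. Place as right child of gnu.
Insert dog: dog < elk → go left; dog > ant → go right; dog > bat → go right; dog > cod → go right. Place as right child of cod.
Insert jay: jay > elk → go right; jay < pug → go left; jay > fox → go right; jay < owl → go left; jay > gnu → go right; jay > hog → go right. Place as right child of hog.
Insert eel: eel < elk → go left; eel > ant → go right; eel > bat → go right; eel > cod → go right; eel > dog → go right. Place as right child of dog.
Insert asp: asp < elk → go left; asp > ant → go right; asp < bat → go left. Place as left child of bat.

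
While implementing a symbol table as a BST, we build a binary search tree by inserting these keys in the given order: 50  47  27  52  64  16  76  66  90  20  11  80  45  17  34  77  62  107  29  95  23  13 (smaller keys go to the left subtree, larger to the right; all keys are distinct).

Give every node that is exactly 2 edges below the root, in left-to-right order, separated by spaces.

Resulting structure (node: left, right):
  50: L=47, R=52
  47: L=27, R=–
  27: L=16, R=45
  52: L=–, R=64
  64: L=62, R=76
  16: L=11, R=20
  76: L=66, R=90
  66: L=–, R=–
  90: L=80, R=107
  20: L=17, R=23
  11: L=–, R=13
  80: L=77, R=–
  45: L=34, R=–
  17: L=–, R=–
  34: L=29, R=–
  77: L=–, R=–
  62: L=–, R=–
  107: L=95, R=–
  29: L=–, R=–
  95: L=–, R=–
  23: L=–, R=–
  13: L=–, R=–

27 64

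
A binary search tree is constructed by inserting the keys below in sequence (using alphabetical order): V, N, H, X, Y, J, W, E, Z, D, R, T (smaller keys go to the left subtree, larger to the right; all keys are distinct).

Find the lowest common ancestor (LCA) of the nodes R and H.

N

V: root
N: left child of V (depth 1)
H: left child of N (depth 2)
X: right child of V (depth 1)
Y: right child of X (depth 2)
J: right child of H (depth 3)
W: left child of X (depth 2)
E: left child of H (depth 3)
Z: right child of Y (depth 3)
D: left child of E (depth 4)
R: right child of N (depth 2)
T: right child of R (depth 3)

Path to R: V → N → R
Path to H: V → N → H
The paths share a prefix ending at N, then split left and right.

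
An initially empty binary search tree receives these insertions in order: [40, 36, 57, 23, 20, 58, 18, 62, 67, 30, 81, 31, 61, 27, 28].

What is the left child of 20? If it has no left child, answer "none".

Insert 40: tree is empty, so 40 becomes the root.
Insert 36: 36 < 40 → go left. Place as left child of 40.
Insert 57: 57 > 40 → go right. Place as right child of 40.
Insert 23: 23 < 40 → go left; 23 < 36 → go left. Place as left child of 36.
Insert 20: 20 < 40 → go left; 20 < 36 → go left; 20 < 23 → go left. Place as left child of 23.
Insert 58: 58 > 40 → go right; 58 > 57 → go right. Place as right child of 57.
Insert 18: 18 < 40 → go left; 18 < 36 → go left; 18 < 23 → go left; 18 < 20 → go left. Place as left child of 20.
Insert 62: 62 > 40 → go right; 62 > 57 → go right; 62 > 58 → go right. Place as right child of 58.
Insert 67: 67 > 40 → go right; 67 > 57 → go right; 67 > 58 → go right; 67 > 62 → go right. Place as right child of 62.
Insert 30: 30 < 40 → go left; 30 < 36 → go left; 30 > 23 → go right. Place as right child of 23.
Insert 81: 81 > 40 → go right; 81 > 57 → go right; 81 > 58 → go right; 81 > 62 → go right; 81 > 67 → go right. Place as right child of 67.
Insert 31: 31 < 40 → go left; 31 < 36 → go left; 31 > 23 → go right; 31 > 30 → go right. Place as right child of 30.
Insert 61: 61 > 40 → go right; 61 > 57 → go right; 61 > 58 → go right; 61 < 62 → go left. Place as left child of 62.
Insert 27: 27 < 40 → go left; 27 < 36 → go left; 27 > 23 → go right; 27 < 30 → go left. Place as left child of 30.
Insert 28: 28 < 40 → go left; 28 < 36 → go left; 28 > 23 → go right; 28 < 30 → go left; 28 > 27 → go right. Place as right child of 27.

18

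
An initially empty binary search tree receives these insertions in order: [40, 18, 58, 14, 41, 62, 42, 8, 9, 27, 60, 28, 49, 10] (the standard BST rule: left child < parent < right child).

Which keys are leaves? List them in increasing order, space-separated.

40: root
18: left child of 40 (depth 1)
58: right child of 40 (depth 1)
14: left child of 18 (depth 2)
41: left child of 58 (depth 2)
62: right child of 58 (depth 2)
42: right child of 41 (depth 3)
8: left child of 14 (depth 3)
9: right child of 8 (depth 4)
27: right child of 18 (depth 2)
60: left child of 62 (depth 3)
28: right child of 27 (depth 3)
49: right child of 42 (depth 4)
10: right child of 9 (depth 5)

10 28 49 60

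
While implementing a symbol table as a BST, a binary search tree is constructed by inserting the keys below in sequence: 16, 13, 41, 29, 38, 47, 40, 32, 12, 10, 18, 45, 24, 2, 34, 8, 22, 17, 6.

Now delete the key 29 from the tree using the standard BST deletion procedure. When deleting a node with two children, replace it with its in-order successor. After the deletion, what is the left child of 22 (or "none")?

none

Resulting structure (node: left, right):
  16: L=13, R=41
  13: L=12, R=–
  41: L=29, R=47
  29: L=18, R=38
  38: L=32, R=40
  47: L=45, R=–
  40: L=–, R=–
  32: L=–, R=34
  12: L=10, R=–
  10: L=2, R=–
  18: L=17, R=24
  45: L=–, R=–
  24: L=22, R=–
  2: L=–, R=8
  34: L=–, R=–
  8: L=6, R=–
  22: L=–, R=–
  17: L=–, R=–
  6: L=–, R=–

Delete 29 (two children — replace with in-order successor).
After deletion, 22's left child: none.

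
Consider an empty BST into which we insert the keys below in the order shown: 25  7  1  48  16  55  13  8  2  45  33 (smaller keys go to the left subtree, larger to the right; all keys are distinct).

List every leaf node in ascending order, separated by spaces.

2 8 33 55

Resulting structure (node: left, right):
  25: L=7, R=48
  7: L=1, R=16
  1: L=–, R=2
  48: L=45, R=55
  16: L=13, R=–
  55: L=–, R=–
  13: L=8, R=–
  8: L=–, R=–
  2: L=–, R=–
  45: L=33, R=–
  33: L=–, R=–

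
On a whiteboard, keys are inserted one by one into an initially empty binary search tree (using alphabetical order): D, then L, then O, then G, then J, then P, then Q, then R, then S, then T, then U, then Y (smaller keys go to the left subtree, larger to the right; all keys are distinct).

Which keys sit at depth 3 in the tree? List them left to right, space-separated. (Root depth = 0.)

Resulting structure (node: left, right):
  D: L=–, R=L
  L: L=G, R=O
  O: L=–, R=P
  G: L=–, R=J
  J: L=–, R=–
  P: L=–, R=Q
  Q: L=–, R=R
  R: L=–, R=S
  S: L=–, R=T
  T: L=–, R=U
  U: L=–, R=Y
  Y: L=–, R=–

J P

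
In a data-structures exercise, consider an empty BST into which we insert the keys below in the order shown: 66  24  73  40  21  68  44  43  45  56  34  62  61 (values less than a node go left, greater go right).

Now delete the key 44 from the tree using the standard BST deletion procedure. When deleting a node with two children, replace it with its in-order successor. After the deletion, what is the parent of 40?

24

Insert 66: tree is empty, so 66 becomes the root.
Insert 24: 24 < 66 → go left. Place as left child of 66.
Insert 73: 73 > 66 → go right. Place as right child of 66.
Insert 40: 40 < 66 → go left; 40 > 24 → go right. Place as right child of 24.
Insert 21: 21 < 66 → go left; 21 < 24 → go left. Place as left child of 24.
Insert 68: 68 > 66 → go right; 68 < 73 → go left. Place as left child of 73.
Insert 44: 44 < 66 → go left; 44 > 24 → go right; 44 > 40 → go right. Place as right child of 40.
Insert 43: 43 < 66 → go left; 43 > 24 → go right; 43 > 40 → go right; 43 < 44 → go left. Place as left child of 44.
Insert 45: 45 < 66 → go left; 45 > 24 → go right; 45 > 40 → go right; 45 > 44 → go right. Place as right child of 44.
Insert 56: 56 < 66 → go left; 56 > 24 → go right; 56 > 40 → go right; 56 > 44 → go right; 56 > 45 → go right. Place as right child of 45.
Insert 34: 34 < 66 → go left; 34 > 24 → go right; 34 < 40 → go left. Place as left child of 40.
Insert 62: 62 < 66 → go left; 62 > 24 → go right; 62 > 40 → go right; 62 > 44 → go right; 62 > 45 → go right; 62 > 56 → go right. Place as right child of 56.
Insert 61: 61 < 66 → go left; 61 > 24 → go right; 61 > 40 → go right; 61 > 44 → go right; 61 > 45 → go right; 61 > 56 → go right; 61 < 62 → go left. Place as left child of 62.

Delete 44 (two children — replace with in-order successor).
After deletion, 40's parent is 24.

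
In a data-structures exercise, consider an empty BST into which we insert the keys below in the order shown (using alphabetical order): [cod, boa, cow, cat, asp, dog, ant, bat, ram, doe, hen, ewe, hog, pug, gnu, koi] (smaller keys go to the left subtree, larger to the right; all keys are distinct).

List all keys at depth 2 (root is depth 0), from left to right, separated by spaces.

asp cat dog

Insert cod: tree is empty, so cod becomes the root.
Insert boa: boa < cod → go left. Place as left child of cod.
Insert cow: cow > cod → go right. Place as right child of cod.
Insert cat: cat < cod → go left; cat > boa → go right. Place as right child of boa.
Insert asp: asp < cod → go left; asp < boa → go left. Place as left child of boa.
Insert dog: dog > cod → go right; dog > cow → go right. Place as right child of cow.
Insert ant: ant < cod → go left; ant < boa → go left; ant < asp → go left. Place as left child of asp.
Insert bat: bat < cod → go left; bat < boa → go left; bat > asp → go right. Place as right child of asp.
Insert ram: ram > cod → go right; ram > cow → go right; ram > dog → go right. Place as right child of dog.
Insert doe: doe > cod → go right; doe > cow → go right; doe < dog → go left. Place as left child of dog.
Insert hen: hen > cod → go right; hen > cow → go right; hen > dog → go right; hen < ram → go left. Place as left child of ram.
Insert ewe: ewe > cod → go right; ewe > cow → go right; ewe > dog → go right; ewe < ram → go left; ewe < hen → go left. Place as left child of hen.
Insert hog: hog > cod → go right; hog > cow → go right; hog > dog → go right; hog < ram → go left; hog > hen → go right. Place as right child of hen.
Insert pug: pug > cod → go right; pug > cow → go right; pug > dog → go right; pug < ram → go left; pug > hen → go right; pug > hog → go right. Place as right child of hog.
Insert gnu: gnu > cod → go right; gnu > cow → go right; gnu > dog → go right; gnu < ram → go left; gnu < hen → go left; gnu > ewe → go right. Place as right child of ewe.
Insert koi: koi > cod → go right; koi > cow → go right; koi > dog → go right; koi < ram → go left; koi > hen → go right; koi > hog → go right; koi < pug → go left. Place as left child of pug.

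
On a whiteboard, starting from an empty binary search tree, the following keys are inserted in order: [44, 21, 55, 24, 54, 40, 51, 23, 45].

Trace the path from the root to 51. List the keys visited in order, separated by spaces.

Insert 44: tree is empty, so 44 becomes the root.
Insert 21: 21 < 44 → go left. Place as left child of 44.
Insert 55: 55 > 44 → go right. Place as right child of 44.
Insert 24: 24 < 44 → go left; 24 > 21 → go right. Place as right child of 21.
Insert 54: 54 > 44 → go right; 54 < 55 → go left. Place as left child of 55.
Insert 40: 40 < 44 → go left; 40 > 21 → go right; 40 > 24 → go right. Place as right child of 24.
Insert 51: 51 > 44 → go right; 51 < 55 → go left; 51 < 54 → go left. Place as left child of 54.
Insert 23: 23 < 44 → go left; 23 > 21 → go right; 23 < 24 → go left. Place as left child of 24.
Insert 45: 45 > 44 → go right; 45 < 55 → go left; 45 < 54 → go left; 45 < 51 → go left. Place as left child of 51.

44 55 54 51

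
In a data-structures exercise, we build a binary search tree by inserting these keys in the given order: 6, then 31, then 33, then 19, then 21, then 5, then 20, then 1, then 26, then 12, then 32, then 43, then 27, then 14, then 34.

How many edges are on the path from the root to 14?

4

Insert 6: tree is empty, so 6 becomes the root.
Insert 31: 31 > 6 → go right. Place as right child of 6.
Insert 33: 33 > 6 → go right; 33 > 31 → go right. Place as right child of 31.
Insert 19: 19 > 6 → go right; 19 < 31 → go left. Place as left child of 31.
Insert 21: 21 > 6 → go right; 21 < 31 → go left; 21 > 19 → go right. Place as right child of 19.
Insert 5: 5 < 6 → go left. Place as left child of 6.
Insert 20: 20 > 6 → go right; 20 < 31 → go left; 20 > 19 → go right; 20 < 21 → go left. Place as left child of 21.
Insert 1: 1 < 6 → go left; 1 < 5 → go left. Place as left child of 5.
Insert 26: 26 > 6 → go right; 26 < 31 → go left; 26 > 19 → go right; 26 > 21 → go right. Place as right child of 21.
Insert 12: 12 > 6 → go right; 12 < 31 → go left; 12 < 19 → go left. Place as left child of 19.
Insert 32: 32 > 6 → go right; 32 > 31 → go right; 32 < 33 → go left. Place as left child of 33.
Insert 43: 43 > 6 → go right; 43 > 31 → go right; 43 > 33 → go right. Place as right child of 33.
Insert 27: 27 > 6 → go right; 27 < 31 → go left; 27 > 19 → go right; 27 > 21 → go right; 27 > 26 → go right. Place as right child of 26.
Insert 14: 14 > 6 → go right; 14 < 31 → go left; 14 < 19 → go left; 14 > 12 → go right. Place as right child of 12.
Insert 34: 34 > 6 → go right; 34 > 31 → go right; 34 > 33 → go right; 34 < 43 → go left. Place as left child of 43.

Path to 14: 6 → 31 → 19 → 12 → 14, which is 4 edges.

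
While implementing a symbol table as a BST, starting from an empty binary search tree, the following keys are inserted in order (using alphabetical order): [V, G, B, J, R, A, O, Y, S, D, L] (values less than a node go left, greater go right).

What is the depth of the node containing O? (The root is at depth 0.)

V: root
G: left child of V (depth 1)
B: left child of G (depth 2)
J: right child of G (depth 2)
R: right child of J (depth 3)
A: left child of B (depth 3)
O: left child of R (depth 4)
Y: right child of V (depth 1)
S: right child of R (depth 4)
D: right child of B (depth 3)
L: left child of O (depth 5)

Path to O: V → G → J → R → O, which is 4 edges.

4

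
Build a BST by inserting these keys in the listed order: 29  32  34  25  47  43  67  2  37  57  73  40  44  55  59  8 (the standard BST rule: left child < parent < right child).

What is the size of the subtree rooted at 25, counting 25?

3

Resulting structure (node: left, right):
  29: L=25, R=32
  32: L=–, R=34
  34: L=–, R=47
  25: L=2, R=–
  47: L=43, R=67
  43: L=37, R=44
  67: L=57, R=73
  2: L=–, R=8
  37: L=–, R=40
  57: L=55, R=59
  73: L=–, R=–
  40: L=–, R=–
  44: L=–, R=–
  55: L=–, R=–
  59: L=–, R=–
  8: L=–, R=–

Subtree rooted at 25 contains: 25, 2, 8 — 3 nodes.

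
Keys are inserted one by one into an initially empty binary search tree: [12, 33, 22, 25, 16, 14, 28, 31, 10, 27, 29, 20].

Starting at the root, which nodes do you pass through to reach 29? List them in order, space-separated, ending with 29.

Insert 12: tree is empty, so 12 becomes the root.
Insert 33: 33 > 12 → go right. Place as right child of 12.
Insert 22: 22 > 12 → go right; 22 < 33 → go left. Place as left child of 33.
Insert 25: 25 > 12 → go right; 25 < 33 → go left; 25 > 22 → go right. Place as right child of 22.
Insert 16: 16 > 12 → go right; 16 < 33 → go left; 16 < 22 → go left. Place as left child of 22.
Insert 14: 14 > 12 → go right; 14 < 33 → go left; 14 < 22 → go left; 14 < 16 → go left. Place as left child of 16.
Insert 28: 28 > 12 → go right; 28 < 33 → go left; 28 > 22 → go right; 28 > 25 → go right. Place as right child of 25.
Insert 31: 31 > 12 → go right; 31 < 33 → go left; 31 > 22 → go right; 31 > 25 → go right; 31 > 28 → go right. Place as right child of 28.
Insert 10: 10 < 12 → go left. Place as left child of 12.
Insert 27: 27 > 12 → go right; 27 < 33 → go left; 27 > 22 → go right; 27 > 25 → go right; 27 < 28 → go left. Place as left child of 28.
Insert 29: 29 > 12 → go right; 29 < 33 → go left; 29 > 22 → go right; 29 > 25 → go right; 29 > 28 → go right; 29 < 31 → go left. Place as left child of 31.
Insert 20: 20 > 12 → go right; 20 < 33 → go left; 20 < 22 → go left; 20 > 16 → go right. Place as right child of 16.

12 33 22 25 28 31 29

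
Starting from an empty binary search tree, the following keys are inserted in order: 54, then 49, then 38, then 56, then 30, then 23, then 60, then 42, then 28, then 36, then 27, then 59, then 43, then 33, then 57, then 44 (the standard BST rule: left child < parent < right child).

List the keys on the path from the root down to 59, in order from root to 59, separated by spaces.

54 56 60 59

54: root
49: left child of 54 (depth 1)
38: left child of 49 (depth 2)
56: right child of 54 (depth 1)
30: left child of 38 (depth 3)
23: left child of 30 (depth 4)
60: right child of 56 (depth 2)
42: right child of 38 (depth 3)
28: right child of 23 (depth 5)
36: right child of 30 (depth 4)
27: left child of 28 (depth 6)
59: left child of 60 (depth 3)
43: right child of 42 (depth 4)
33: left child of 36 (depth 5)
57: left child of 59 (depth 4)
44: right child of 43 (depth 5)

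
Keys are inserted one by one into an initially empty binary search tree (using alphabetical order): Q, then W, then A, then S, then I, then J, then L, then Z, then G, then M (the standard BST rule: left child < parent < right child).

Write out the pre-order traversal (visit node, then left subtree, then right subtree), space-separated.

Resulting structure (node: left, right):
  Q: L=A, R=W
  W: L=S, R=Z
  A: L=–, R=I
  S: L=–, R=–
  I: L=G, R=J
  J: L=–, R=L
  L: L=–, R=M
  Z: L=–, R=–
  G: L=–, R=–
  M: L=–, R=–

Q A I G J L M W S Z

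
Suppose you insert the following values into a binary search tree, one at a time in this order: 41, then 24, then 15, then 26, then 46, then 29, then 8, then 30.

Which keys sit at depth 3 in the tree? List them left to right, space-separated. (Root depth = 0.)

8 29

41: root
24: left child of 41 (depth 1)
15: left child of 24 (depth 2)
26: right child of 24 (depth 2)
46: right child of 41 (depth 1)
29: right child of 26 (depth 3)
8: left child of 15 (depth 3)
30: right child of 29 (depth 4)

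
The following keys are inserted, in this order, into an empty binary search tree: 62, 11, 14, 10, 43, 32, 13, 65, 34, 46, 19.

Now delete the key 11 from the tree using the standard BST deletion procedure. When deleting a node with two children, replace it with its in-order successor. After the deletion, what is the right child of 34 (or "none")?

Insert 62: tree is empty, so 62 becomes the root.
Insert 11: 11 < 62 → go left. Place as left child of 62.
Insert 14: 14 < 62 → go left; 14 > 11 → go right. Place as right child of 11.
Insert 10: 10 < 62 → go left; 10 < 11 → go left. Place as left child of 11.
Insert 43: 43 < 62 → go left; 43 > 11 → go right; 43 > 14 → go right. Place as right child of 14.
Insert 32: 32 < 62 → go left; 32 > 11 → go right; 32 > 14 → go right; 32 < 43 → go left. Place as left child of 43.
Insert 13: 13 < 62 → go left; 13 > 11 → go right; 13 < 14 → go left. Place as left child of 14.
Insert 65: 65 > 62 → go right. Place as right child of 62.
Insert 34: 34 < 62 → go left; 34 > 11 → go right; 34 > 14 → go right; 34 < 43 → go left; 34 > 32 → go right. Place as right child of 32.
Insert 46: 46 < 62 → go left; 46 > 11 → go right; 46 > 14 → go right; 46 > 43 → go right. Place as right child of 43.
Insert 19: 19 < 62 → go left; 19 > 11 → go right; 19 > 14 → go right; 19 < 43 → go left; 19 < 32 → go left. Place as left child of 32.

Delete 11 (two children — replace with in-order successor).
After deletion, 34's right child: none.

none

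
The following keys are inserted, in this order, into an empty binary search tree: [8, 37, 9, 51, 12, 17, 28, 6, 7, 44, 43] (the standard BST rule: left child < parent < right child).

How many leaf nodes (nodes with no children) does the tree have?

Insert 8: tree is empty, so 8 becomes the root.
Insert 37: 37 > 8 → go right. Place as right child of 8.
Insert 9: 9 > 8 → go right; 9 < 37 → go left. Place as left child of 37.
Insert 51: 51 > 8 → go right; 51 > 37 → go right. Place as right child of 37.
Insert 12: 12 > 8 → go right; 12 < 37 → go left; 12 > 9 → go right. Place as right child of 9.
Insert 17: 17 > 8 → go right; 17 < 37 → go left; 17 > 9 → go right; 17 > 12 → go right. Place as right child of 12.
Insert 28: 28 > 8 → go right; 28 < 37 → go left; 28 > 9 → go right; 28 > 12 → go right; 28 > 17 → go right. Place as right child of 17.
Insert 6: 6 < 8 → go left. Place as left child of 8.
Insert 7: 7 < 8 → go left; 7 > 6 → go right. Place as right child of 6.
Insert 44: 44 > 8 → go right; 44 > 37 → go right; 44 < 51 → go left. Place as left child of 51.
Insert 43: 43 > 8 → go right; 43 > 37 → go right; 43 < 51 → go left; 43 < 44 → go left. Place as left child of 44.

Leaves: 7, 28, 43 — 3 in total.

3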